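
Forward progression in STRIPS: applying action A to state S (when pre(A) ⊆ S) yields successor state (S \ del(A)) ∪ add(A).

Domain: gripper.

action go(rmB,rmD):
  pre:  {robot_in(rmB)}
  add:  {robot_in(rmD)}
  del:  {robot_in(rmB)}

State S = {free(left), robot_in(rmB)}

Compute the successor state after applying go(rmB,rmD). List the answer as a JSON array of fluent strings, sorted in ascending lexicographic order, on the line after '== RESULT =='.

Progress:
  pre ⊆ S: {robot_in(rmB)} ⊆ S  — applicable
  S \ del = {free(left)}
  ∪ add   = {free(left), robot_in(rmD)}

== RESULT ==
["free(left)", "robot_in(rmD)"]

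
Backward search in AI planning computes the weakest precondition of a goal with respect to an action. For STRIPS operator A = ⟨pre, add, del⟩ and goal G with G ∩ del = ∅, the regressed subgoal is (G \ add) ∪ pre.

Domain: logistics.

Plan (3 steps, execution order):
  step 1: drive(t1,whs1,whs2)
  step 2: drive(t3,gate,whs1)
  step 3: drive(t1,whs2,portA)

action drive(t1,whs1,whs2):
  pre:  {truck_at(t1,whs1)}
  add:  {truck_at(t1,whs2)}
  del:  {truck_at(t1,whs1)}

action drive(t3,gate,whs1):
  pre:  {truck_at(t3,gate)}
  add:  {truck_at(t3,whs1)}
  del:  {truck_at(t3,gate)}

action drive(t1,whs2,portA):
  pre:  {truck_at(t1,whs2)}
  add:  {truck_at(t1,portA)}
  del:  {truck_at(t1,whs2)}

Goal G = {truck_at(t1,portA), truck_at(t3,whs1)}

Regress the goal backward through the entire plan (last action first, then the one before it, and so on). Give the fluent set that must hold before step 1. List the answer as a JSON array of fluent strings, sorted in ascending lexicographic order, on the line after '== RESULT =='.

Work backward from the goal:
  through step 3 (drive(t1,whs2,portA)): drop {truck_at(t1,portA)}, keep {truck_at(t3,whs1)}, require {truck_at(t1,whs2)}
    → {truck_at(t1,whs2), truck_at(t3,whs1)}
  through step 2 (drive(t3,gate,whs1)): drop {truck_at(t3,whs1)}, keep {truck_at(t1,whs2)}, require {truck_at(t3,gate)}
    → {truck_at(t1,whs2), truck_at(t3,gate)}
  through step 1 (drive(t1,whs1,whs2)): drop {truck_at(t1,whs2)}, keep {truck_at(t3,gate)}, require {truck_at(t1,whs1)}
    → {truck_at(t1,whs1), truck_at(t3,gate)}

== RESULT ==
["truck_at(t1,whs1)", "truck_at(t3,gate)"]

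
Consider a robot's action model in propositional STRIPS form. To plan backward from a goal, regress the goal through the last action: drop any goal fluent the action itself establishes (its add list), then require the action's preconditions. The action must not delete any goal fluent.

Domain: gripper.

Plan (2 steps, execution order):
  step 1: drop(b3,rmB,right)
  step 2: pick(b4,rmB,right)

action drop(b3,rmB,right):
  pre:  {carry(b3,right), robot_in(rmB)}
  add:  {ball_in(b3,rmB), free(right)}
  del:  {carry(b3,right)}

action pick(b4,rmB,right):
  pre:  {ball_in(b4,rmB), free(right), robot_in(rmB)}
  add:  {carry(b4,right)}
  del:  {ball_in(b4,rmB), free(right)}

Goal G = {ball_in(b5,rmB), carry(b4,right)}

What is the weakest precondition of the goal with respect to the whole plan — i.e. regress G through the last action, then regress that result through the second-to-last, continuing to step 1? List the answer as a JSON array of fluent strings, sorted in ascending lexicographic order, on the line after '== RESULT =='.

Regress step by step:
  through step 2 (pick(b4,rmB,right)): drop {carry(b4,right)}, keep {ball_in(b5,rmB)}, require {ball_in(b4,rmB), free(right), robot_in(rmB)}
    → {ball_in(b4,rmB), ball_in(b5,rmB), free(right), robot_in(rmB)}
  through step 1 (drop(b3,rmB,right)): drop {free(right)}, keep {ball_in(b4,rmB), ball_in(b5,rmB), robot_in(rmB)}, require {carry(b3,right), robot_in(rmB)}
    → {ball_in(b4,rmB), ball_in(b5,rmB), carry(b3,right), robot_in(rmB)}

== RESULT ==
["ball_in(b4,rmB)", "ball_in(b5,rmB)", "carry(b3,right)", "robot_in(rmB)"]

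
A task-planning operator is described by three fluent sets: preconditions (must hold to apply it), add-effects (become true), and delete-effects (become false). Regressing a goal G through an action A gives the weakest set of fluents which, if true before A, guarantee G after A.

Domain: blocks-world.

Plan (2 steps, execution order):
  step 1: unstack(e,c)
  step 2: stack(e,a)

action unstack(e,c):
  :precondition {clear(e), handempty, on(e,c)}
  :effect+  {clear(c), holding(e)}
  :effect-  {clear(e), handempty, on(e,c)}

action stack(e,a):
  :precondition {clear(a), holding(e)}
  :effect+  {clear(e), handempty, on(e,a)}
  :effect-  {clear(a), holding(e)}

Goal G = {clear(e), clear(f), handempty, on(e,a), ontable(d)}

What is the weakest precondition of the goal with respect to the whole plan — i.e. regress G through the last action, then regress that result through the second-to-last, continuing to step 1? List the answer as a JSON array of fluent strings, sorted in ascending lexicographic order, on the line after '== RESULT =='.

Regress step by step:
  through step 2 (stack(e,a)): drop {clear(e), handempty, on(e,a)}, keep {clear(f), ontable(d)}, require {clear(a), holding(e)}
    → {clear(a), clear(f), holding(e), ontable(d)}
  through step 1 (unstack(e,c)): drop {holding(e)}, keep {clear(a), clear(f), ontable(d)}, require {clear(e), handempty, on(e,c)}
    → {clear(a), clear(e), clear(f), handempty, on(e,c), ontable(d)}

== RESULT ==
["clear(a)", "clear(e)", "clear(f)", "handempty", "on(e,c)", "ontable(d)"]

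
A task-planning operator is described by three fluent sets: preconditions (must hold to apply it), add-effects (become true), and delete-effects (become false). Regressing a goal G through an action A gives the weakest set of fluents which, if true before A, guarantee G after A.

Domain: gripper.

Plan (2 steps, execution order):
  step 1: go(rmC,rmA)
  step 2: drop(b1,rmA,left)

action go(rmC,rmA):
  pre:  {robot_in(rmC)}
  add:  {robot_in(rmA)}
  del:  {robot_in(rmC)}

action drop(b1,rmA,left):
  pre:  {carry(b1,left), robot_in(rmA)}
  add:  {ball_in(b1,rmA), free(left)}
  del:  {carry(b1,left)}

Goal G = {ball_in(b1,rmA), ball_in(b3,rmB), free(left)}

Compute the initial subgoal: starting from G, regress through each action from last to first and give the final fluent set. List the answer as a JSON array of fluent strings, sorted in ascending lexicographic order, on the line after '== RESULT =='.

Work backward from the goal:
  through step 2 (drop(b1,rmA,left)): drop {ball_in(b1,rmA), free(left)}, keep {ball_in(b3,rmB)}, require {carry(b1,left), robot_in(rmA)}
    → {ball_in(b3,rmB), carry(b1,left), robot_in(rmA)}
  through step 1 (go(rmC,rmA)): drop {robot_in(rmA)}, keep {ball_in(b3,rmB), carry(b1,left)}, require {robot_in(rmC)}
    → {ball_in(b3,rmB), carry(b1,left), robot_in(rmC)}

== RESULT ==
["ball_in(b3,rmB)", "carry(b1,left)", "robot_in(rmC)"]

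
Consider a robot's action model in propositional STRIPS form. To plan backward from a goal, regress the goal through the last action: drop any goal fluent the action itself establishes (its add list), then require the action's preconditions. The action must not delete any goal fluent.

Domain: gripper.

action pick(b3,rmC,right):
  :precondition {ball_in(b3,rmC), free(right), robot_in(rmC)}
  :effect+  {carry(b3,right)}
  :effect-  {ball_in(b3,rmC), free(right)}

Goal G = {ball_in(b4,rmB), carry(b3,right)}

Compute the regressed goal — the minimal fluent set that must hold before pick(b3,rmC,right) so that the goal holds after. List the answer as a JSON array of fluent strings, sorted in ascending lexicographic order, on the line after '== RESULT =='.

Compute (G \ add) ∪ pre:
  G ∩ del = {}  (empty — regression defined)
  G \ add = {ball_in(b4,rmB), carry(b3,right)} \ {carry(b3,right)} = {ball_in(b4,rmB)}
  ∪ pre   = {ball_in(b4,rmB)} ∪ {ball_in(b3,rmC), free(right), robot_in(rmC)}
          = {ball_in(b3,rmC), ball_in(b4,rmB), free(right), robot_in(rmC)}

== RESULT ==
["ball_in(b3,rmC)", "ball_in(b4,rmB)", "free(right)", "robot_in(rmC)"]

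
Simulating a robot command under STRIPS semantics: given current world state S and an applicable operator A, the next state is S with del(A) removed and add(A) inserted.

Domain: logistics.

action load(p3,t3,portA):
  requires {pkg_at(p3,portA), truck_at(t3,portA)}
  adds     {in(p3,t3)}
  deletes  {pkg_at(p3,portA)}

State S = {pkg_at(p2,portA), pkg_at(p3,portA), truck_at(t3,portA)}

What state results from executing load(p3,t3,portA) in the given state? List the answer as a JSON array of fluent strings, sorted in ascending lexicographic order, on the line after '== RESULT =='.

Compute (S \ del) ∪ add:
  pre ⊆ S: {pkg_at(p3,portA), truck_at(t3,portA)} ⊆ S  — applicable
  S \ del = {pkg_at(p2,portA), truck_at(t3,portA)}
  ∪ add   = {in(p3,t3), pkg_at(p2,portA), truck_at(t3,portA)}

== RESULT ==
["in(p3,t3)", "pkg_at(p2,portA)", "truck_at(t3,portA)"]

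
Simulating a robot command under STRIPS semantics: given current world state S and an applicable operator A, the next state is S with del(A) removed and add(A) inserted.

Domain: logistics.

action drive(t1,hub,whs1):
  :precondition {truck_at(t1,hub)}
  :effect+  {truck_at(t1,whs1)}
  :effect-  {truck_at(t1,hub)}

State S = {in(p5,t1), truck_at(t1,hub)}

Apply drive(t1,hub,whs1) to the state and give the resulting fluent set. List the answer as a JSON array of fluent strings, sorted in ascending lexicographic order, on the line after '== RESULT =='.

Compute (S \ del) ∪ add:
  pre ⊆ S: {truck_at(t1,hub)} ⊆ S  — applicable
  S \ del = {in(p5,t1)}
  ∪ add   = {in(p5,t1), truck_at(t1,whs1)}

== RESULT ==
["in(p5,t1)", "truck_at(t1,whs1)"]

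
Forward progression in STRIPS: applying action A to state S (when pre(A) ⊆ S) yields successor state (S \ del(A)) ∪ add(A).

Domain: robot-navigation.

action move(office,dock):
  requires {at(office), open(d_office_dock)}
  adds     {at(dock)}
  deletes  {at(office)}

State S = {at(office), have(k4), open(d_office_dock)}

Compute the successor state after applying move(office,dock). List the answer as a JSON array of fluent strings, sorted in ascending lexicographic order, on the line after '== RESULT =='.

Progress:
  pre ⊆ S: {at(office), open(d_office_dock)} ⊆ S  — applicable
  S \ del = {have(k4), open(d_office_dock)}
  ∪ add   = {at(dock), have(k4), open(d_office_dock)}

== RESULT ==
["at(dock)", "have(k4)", "open(d_office_dock)"]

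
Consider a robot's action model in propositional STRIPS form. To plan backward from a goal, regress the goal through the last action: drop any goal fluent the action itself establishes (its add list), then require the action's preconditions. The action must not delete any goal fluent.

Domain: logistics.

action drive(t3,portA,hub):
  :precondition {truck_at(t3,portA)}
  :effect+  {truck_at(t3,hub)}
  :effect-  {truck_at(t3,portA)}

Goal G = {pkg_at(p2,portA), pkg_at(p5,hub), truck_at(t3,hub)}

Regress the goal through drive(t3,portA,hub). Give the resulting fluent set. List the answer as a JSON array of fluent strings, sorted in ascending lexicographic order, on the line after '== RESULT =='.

Compute (G \ add) ∪ pre:
  G ∩ del = {}  (empty — regression defined)
  G \ add = {pkg_at(p2,portA), pkg_at(p5,hub), truck_at(t3,hub)} \ {truck_at(t3,hub)} = {pkg_at(p2,portA), pkg_at(p5,hub)}
  ∪ pre   = {pkg_at(p2,portA), pkg_at(p5,hub)} ∪ {truck_at(t3,portA)}
          = {pkg_at(p2,portA), pkg_at(p5,hub), truck_at(t3,portA)}

== RESULT ==
["pkg_at(p2,portA)", "pkg_at(p5,hub)", "truck_at(t3,portA)"]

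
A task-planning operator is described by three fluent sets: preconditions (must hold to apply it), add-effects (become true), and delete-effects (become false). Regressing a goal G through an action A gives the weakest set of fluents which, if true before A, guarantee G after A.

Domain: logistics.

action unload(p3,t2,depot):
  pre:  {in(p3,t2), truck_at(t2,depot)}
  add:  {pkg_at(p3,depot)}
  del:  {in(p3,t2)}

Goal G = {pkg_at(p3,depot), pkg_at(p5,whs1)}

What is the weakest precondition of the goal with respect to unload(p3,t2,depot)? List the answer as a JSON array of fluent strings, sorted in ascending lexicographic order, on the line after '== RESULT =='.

Regress:
  G ∩ del = {}  (empty — regression defined)
  G \ add = {pkg_at(p3,depot), pkg_at(p5,whs1)} \ {pkg_at(p3,depot)} = {pkg_at(p5,whs1)}
  ∪ pre   = {pkg_at(p5,whs1)} ∪ {in(p3,t2), truck_at(t2,depot)}
          = {in(p3,t2), pkg_at(p5,whs1), truck_at(t2,depot)}

== RESULT ==
["in(p3,t2)", "pkg_at(p5,whs1)", "truck_at(t2,depot)"]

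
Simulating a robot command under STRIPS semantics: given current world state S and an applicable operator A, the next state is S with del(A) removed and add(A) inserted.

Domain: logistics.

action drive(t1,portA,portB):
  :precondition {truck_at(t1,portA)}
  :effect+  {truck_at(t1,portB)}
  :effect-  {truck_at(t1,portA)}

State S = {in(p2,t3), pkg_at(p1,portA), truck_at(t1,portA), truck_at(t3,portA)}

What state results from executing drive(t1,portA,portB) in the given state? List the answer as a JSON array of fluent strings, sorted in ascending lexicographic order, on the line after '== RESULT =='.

Compute (S \ del) ∪ add:
  pre ⊆ S: {truck_at(t1,portA)} ⊆ S  — applicable
  S \ del = {in(p2,t3), pkg_at(p1,portA), truck_at(t3,portA)}
  ∪ add   = {in(p2,t3), pkg_at(p1,portA), truck_at(t1,portB), truck_at(t3,portA)}

== RESULT ==
["in(p2,t3)", "pkg_at(p1,portA)", "truck_at(t1,portB)", "truck_at(t3,portA)"]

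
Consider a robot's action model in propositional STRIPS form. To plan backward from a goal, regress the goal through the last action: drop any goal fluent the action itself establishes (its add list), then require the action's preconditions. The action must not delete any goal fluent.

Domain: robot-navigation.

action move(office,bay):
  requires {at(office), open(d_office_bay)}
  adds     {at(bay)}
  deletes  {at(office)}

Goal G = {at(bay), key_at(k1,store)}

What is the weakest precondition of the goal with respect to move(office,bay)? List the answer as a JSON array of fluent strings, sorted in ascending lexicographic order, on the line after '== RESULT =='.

Compute (G \ add) ∪ pre:
  G ∩ del = {}  (empty — regression defined)
  G \ add = {at(bay), key_at(k1,store)} \ {at(bay)} = {key_at(k1,store)}
  ∪ pre   = {key_at(k1,store)} ∪ {at(office), open(d_office_bay)}
          = {at(office), key_at(k1,store), open(d_office_bay)}

== RESULT ==
["at(office)", "key_at(k1,store)", "open(d_office_bay)"]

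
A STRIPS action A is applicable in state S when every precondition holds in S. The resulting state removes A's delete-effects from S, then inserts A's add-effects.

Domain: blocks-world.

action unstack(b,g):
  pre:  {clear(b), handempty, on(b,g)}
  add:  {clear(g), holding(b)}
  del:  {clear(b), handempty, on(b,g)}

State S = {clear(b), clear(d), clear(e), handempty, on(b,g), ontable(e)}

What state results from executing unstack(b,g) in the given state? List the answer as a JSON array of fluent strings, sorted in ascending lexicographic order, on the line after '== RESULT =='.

Compute (S \ del) ∪ add:
  pre ⊆ S: {clear(b), handempty, on(b,g)} ⊆ S  — applicable
  S \ del = {clear(d), clear(e), ontable(e)}
  ∪ add   = {clear(d), clear(e), clear(g), holding(b), ontable(e)}

== RESULT ==
["clear(d)", "clear(e)", "clear(g)", "holding(b)", "ontable(e)"]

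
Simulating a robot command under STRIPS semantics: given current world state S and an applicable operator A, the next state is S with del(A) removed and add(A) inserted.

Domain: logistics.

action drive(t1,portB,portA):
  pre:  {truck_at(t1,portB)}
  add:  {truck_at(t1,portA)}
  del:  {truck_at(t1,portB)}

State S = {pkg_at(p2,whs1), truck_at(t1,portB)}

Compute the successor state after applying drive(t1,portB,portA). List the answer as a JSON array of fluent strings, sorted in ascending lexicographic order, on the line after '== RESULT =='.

Progress:
  pre ⊆ S: {truck_at(t1,portB)} ⊆ S  — applicable
  S \ del = {pkg_at(p2,whs1)}
  ∪ add   = {pkg_at(p2,whs1), truck_at(t1,portA)}

== RESULT ==
["pkg_at(p2,whs1)", "truck_at(t1,portA)"]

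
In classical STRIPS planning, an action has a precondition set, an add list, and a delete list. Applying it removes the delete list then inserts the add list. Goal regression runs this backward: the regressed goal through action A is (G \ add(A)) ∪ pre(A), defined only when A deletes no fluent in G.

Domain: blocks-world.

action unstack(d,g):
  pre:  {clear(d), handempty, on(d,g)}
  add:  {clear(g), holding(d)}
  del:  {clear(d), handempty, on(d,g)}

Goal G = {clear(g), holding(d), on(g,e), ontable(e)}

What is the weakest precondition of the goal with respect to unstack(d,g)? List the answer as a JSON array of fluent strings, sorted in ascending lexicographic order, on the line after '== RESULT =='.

Regress:
  G ∩ del = {}  (empty — regression defined)
  G \ add = {clear(g), holding(d), on(g,e), ontable(e)} \ {clear(g), holding(d)} = {on(g,e), ontable(e)}
  ∪ pre   = {on(g,e), ontable(e)} ∪ {clear(d), handempty, on(d,g)}
          = {clear(d), handempty, on(d,g), on(g,e), ontable(e)}

== RESULT ==
["clear(d)", "handempty", "on(d,g)", "on(g,e)", "ontable(e)"]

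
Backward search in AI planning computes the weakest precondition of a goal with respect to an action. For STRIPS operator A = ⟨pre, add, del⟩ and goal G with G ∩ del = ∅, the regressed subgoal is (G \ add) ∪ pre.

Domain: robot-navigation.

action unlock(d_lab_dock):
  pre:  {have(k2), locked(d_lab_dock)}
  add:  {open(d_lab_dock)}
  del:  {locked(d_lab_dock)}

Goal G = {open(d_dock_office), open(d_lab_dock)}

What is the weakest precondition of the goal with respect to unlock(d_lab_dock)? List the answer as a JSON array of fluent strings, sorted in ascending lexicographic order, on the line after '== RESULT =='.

Compute (G \ add) ∪ pre:
  G ∩ del = {}  (empty — regression defined)
  G \ add = {open(d_dock_office), open(d_lab_dock)} \ {open(d_lab_dock)} = {open(d_dock_office)}
  ∪ pre   = {open(d_dock_office)} ∪ {have(k2), locked(d_lab_dock)}
          = {have(k2), locked(d_lab_dock), open(d_dock_office)}

== RESULT ==
["have(k2)", "locked(d_lab_dock)", "open(d_dock_office)"]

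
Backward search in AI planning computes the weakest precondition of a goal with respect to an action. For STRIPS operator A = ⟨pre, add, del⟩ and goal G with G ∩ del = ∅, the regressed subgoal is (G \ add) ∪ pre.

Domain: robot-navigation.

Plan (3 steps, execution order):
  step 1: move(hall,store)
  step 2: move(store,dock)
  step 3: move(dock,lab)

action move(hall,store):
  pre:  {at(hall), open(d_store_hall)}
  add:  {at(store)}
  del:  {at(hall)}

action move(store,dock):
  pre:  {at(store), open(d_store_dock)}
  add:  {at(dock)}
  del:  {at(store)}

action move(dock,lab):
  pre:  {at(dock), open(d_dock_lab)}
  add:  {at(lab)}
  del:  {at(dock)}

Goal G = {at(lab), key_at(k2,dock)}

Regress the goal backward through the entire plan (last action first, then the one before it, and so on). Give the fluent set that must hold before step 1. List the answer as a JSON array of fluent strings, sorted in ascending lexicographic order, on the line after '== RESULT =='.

Work backward from the goal:
  through step 3 (move(dock,lab)): drop {at(lab)}, keep {key_at(k2,dock)}, require {at(dock), open(d_dock_lab)}
    → {at(dock), key_at(k2,dock), open(d_dock_lab)}
  through step 2 (move(store,dock)): drop {at(dock)}, keep {key_at(k2,dock), open(d_dock_lab)}, require {at(store), open(d_store_dock)}
    → {at(store), key_at(k2,dock), open(d_dock_lab), open(d_store_dock)}
  through step 1 (move(hall,store)): drop {at(store)}, keep {key_at(k2,dock), open(d_dock_lab), open(d_store_dock)}, require {at(hall), open(d_store_hall)}
    → {at(hall), key_at(k2,dock), open(d_dock_lab), open(d_store_dock), open(d_store_hall)}

== RESULT ==
["at(hall)", "key_at(k2,dock)", "open(d_dock_lab)", "open(d_store_dock)", "open(d_store_hall)"]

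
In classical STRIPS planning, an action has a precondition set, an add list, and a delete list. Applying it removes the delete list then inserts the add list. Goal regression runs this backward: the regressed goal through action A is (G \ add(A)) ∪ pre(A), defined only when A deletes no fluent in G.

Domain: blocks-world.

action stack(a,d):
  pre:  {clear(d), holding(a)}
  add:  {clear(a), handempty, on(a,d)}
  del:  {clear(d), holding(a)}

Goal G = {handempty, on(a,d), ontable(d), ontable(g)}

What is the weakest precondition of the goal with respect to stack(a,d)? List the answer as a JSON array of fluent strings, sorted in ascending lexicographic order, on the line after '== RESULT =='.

Compute (G \ add) ∪ pre:
  G ∩ del = {}  (empty — regression defined)
  G \ add = {handempty, on(a,d), ontable(d), ontable(g)} \ {clear(a), handempty, on(a,d)} = {ontable(d), ontable(g)}
  ∪ pre   = {ontable(d), ontable(g)} ∪ {clear(d), holding(a)}
          = {clear(d), holding(a), ontable(d), ontable(g)}

== RESULT ==
["clear(d)", "holding(a)", "ontable(d)", "ontable(g)"]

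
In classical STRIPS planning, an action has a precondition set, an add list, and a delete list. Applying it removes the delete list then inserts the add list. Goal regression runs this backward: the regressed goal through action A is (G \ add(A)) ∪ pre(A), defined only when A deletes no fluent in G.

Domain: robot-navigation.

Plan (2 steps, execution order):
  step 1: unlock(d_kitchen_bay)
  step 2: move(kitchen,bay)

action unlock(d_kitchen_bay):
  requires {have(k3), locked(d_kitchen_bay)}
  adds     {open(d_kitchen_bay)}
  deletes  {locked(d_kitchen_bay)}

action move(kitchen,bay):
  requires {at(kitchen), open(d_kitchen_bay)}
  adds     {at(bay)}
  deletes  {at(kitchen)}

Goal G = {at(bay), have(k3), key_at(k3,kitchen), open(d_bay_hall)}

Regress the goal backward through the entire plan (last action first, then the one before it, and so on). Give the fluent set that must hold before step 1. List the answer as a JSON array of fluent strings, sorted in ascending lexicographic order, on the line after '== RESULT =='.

Work backward from the goal:
  through step 2 (move(kitchen,bay)): drop {at(bay)}, keep {have(k3), key_at(k3,kitchen), open(d_bay_hall)}, require {at(kitchen), open(d_kitchen_bay)}
    → {at(kitchen), have(k3), key_at(k3,kitchen), open(d_bay_hall), open(d_kitchen_bay)}
  through step 1 (unlock(d_kitchen_bay)): drop {open(d_kitchen_bay)}, keep {at(kitchen), have(k3), key_at(k3,kitchen), open(d_bay_hall)}, require {have(k3), locked(d_kitchen_bay)}
    → {at(kitchen), have(k3), key_at(k3,kitchen), locked(d_kitchen_bay), open(d_bay_hall)}

== RESULT ==
["at(kitchen)", "have(k3)", "key_at(k3,kitchen)", "locked(d_kitchen_bay)", "open(d_bay_hall)"]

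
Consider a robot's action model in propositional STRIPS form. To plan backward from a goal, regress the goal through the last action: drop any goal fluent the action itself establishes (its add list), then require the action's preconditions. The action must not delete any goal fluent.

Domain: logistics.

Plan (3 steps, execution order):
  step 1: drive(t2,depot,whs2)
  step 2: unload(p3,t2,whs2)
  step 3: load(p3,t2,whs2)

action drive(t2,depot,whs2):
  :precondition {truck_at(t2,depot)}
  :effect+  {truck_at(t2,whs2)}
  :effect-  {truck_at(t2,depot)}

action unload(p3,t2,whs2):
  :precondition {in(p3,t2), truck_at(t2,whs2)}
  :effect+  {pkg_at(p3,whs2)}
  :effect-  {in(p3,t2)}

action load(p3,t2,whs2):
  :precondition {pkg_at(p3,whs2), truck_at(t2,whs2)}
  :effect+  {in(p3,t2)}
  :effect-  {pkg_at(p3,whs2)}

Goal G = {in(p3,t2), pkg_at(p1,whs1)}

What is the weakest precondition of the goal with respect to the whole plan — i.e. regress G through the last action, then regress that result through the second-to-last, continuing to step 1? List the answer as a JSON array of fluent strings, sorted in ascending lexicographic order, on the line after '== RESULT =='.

Work backward from the goal:
  through step 3 (load(p3,t2,whs2)): drop {in(p3,t2)}, keep {pkg_at(p1,whs1)}, require {pkg_at(p3,whs2), truck_at(t2,whs2)}
    → {pkg_at(p1,whs1), pkg_at(p3,whs2), truck_at(t2,whs2)}
  through step 2 (unload(p3,t2,whs2)): drop {pkg_at(p3,whs2)}, keep {pkg_at(p1,whs1), truck_at(t2,whs2)}, require {in(p3,t2), truck_at(t2,whs2)}
    → {in(p3,t2), pkg_at(p1,whs1), truck_at(t2,whs2)}
  through step 1 (drive(t2,depot,whs2)): drop {truck_at(t2,whs2)}, keep {in(p3,t2), pkg_at(p1,whs1)}, require {truck_at(t2,depot)}
    → {in(p3,t2), pkg_at(p1,whs1), truck_at(t2,depot)}

== RESULT ==
["in(p3,t2)", "pkg_at(p1,whs1)", "truck_at(t2,depot)"]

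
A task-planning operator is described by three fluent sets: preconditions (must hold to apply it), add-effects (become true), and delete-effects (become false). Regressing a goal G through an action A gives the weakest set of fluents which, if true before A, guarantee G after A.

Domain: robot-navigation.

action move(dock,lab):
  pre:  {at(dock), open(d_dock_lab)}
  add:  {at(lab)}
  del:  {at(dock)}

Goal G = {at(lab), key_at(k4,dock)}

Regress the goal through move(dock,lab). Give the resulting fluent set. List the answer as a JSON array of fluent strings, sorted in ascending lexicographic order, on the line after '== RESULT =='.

Regress:
  G ∩ del = {}  (empty — regression defined)
  G \ add = {at(lab), key_at(k4,dock)} \ {at(lab)} = {key_at(k4,dock)}
  ∪ pre   = {key_at(k4,dock)} ∪ {at(dock), open(d_dock_lab)}
          = {at(dock), key_at(k4,dock), open(d_dock_lab)}

== RESULT ==
["at(dock)", "key_at(k4,dock)", "open(d_dock_lab)"]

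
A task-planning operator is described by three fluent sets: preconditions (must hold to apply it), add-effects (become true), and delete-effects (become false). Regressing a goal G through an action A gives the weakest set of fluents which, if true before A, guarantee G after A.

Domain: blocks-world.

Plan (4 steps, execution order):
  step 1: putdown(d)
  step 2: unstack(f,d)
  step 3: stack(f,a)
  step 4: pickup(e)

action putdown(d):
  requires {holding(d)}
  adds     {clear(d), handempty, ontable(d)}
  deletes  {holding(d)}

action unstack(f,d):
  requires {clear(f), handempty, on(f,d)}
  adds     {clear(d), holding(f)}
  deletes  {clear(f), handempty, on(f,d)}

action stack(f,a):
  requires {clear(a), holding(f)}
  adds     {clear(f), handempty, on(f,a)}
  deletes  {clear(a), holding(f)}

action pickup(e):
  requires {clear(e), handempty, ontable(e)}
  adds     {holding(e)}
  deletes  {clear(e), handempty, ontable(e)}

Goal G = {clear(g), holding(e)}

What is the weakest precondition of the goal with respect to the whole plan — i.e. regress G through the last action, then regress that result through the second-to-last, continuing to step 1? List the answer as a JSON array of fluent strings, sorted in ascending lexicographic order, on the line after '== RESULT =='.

Work backward from the goal:
  through step 4 (pickup(e)): drop {holding(e)}, keep {clear(g)}, require {clear(e), handempty, ontable(e)}
    → {clear(e), clear(g), handempty, ontable(e)}
  through step 3 (stack(f,a)): drop {handempty}, keep {clear(e), clear(g), ontable(e)}, require {clear(a), holding(f)}
    → {clear(a), clear(e), clear(g), holding(f), ontable(e)}
  through step 2 (unstack(f,d)): drop {holding(f)}, keep {clear(a), clear(e), clear(g), ontable(e)}, require {clear(f), handempty, on(f,d)}
    → {clear(a), clear(e), clear(f), clear(g), handempty, on(f,d), ontable(e)}
  through step 1 (putdown(d)): drop {handempty}, keep {clear(a), clear(e), clear(f), clear(g), on(f,d), ontable(e)}, require {holding(d)}
    → {clear(a), clear(e), clear(f), clear(g), holding(d), on(f,d), ontable(e)}

== RESULT ==
["clear(a)", "clear(e)", "clear(f)", "clear(g)", "holding(d)", "on(f,d)", "ontable(e)"]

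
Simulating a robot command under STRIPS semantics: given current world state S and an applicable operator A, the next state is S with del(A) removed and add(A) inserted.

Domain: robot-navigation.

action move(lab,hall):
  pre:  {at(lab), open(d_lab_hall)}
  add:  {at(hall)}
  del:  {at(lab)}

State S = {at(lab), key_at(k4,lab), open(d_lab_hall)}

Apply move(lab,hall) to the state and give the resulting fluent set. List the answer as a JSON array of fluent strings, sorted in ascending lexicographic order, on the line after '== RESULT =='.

Progress:
  pre ⊆ S: {at(lab), open(d_lab_hall)} ⊆ S  — applicable
  S \ del = {key_at(k4,lab), open(d_lab_hall)}
  ∪ add   = {at(hall), key_at(k4,lab), open(d_lab_hall)}

== RESULT ==
["at(hall)", "key_at(k4,lab)", "open(d_lab_hall)"]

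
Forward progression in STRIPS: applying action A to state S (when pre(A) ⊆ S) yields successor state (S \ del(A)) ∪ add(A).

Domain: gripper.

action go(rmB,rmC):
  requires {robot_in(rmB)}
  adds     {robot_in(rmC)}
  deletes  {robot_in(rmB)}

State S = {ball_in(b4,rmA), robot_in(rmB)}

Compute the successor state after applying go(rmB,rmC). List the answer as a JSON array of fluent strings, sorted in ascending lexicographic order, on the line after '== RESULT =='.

Compute (S \ del) ∪ add:
  pre ⊆ S: {robot_in(rmB)} ⊆ S  — applicable
  S \ del = {ball_in(b4,rmA)}
  ∪ add   = {ball_in(b4,rmA), robot_in(rmC)}

== RESULT ==
["ball_in(b4,rmA)", "robot_in(rmC)"]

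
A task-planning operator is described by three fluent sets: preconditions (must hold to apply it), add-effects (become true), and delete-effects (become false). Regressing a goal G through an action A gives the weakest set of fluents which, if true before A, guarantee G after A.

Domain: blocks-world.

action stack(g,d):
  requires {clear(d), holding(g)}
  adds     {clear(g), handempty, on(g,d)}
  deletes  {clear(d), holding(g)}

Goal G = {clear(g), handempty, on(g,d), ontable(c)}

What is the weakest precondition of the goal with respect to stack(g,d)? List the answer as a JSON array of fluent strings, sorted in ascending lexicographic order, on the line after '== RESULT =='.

Regress:
  G ∩ del = {}  (empty — regression defined)
  G \ add = {clear(g), handempty, on(g,d), ontable(c)} \ {clear(g), handempty, on(g,d)} = {ontable(c)}
  ∪ pre   = {ontable(c)} ∪ {clear(d), holding(g)}
          = {clear(d), holding(g), ontable(c)}

== RESULT ==
["clear(d)", "holding(g)", "ontable(c)"]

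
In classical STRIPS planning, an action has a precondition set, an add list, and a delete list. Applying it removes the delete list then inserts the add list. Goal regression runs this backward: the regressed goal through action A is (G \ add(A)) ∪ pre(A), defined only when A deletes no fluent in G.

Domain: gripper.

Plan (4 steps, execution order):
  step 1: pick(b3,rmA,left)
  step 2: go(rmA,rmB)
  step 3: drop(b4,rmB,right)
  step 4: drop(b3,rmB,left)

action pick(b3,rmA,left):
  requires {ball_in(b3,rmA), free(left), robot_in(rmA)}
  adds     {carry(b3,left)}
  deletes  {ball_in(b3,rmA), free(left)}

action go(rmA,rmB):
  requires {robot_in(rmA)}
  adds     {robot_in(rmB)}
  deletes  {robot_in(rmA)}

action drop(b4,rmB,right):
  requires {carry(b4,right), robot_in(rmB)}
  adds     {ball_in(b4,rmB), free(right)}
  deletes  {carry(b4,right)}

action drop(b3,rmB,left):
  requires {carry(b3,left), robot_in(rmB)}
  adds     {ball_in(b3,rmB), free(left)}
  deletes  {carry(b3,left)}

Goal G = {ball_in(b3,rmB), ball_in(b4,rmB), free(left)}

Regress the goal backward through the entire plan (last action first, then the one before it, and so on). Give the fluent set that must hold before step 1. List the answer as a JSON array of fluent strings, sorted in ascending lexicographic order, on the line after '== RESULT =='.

Work backward from the goal:
  through step 4 (drop(b3,rmB,left)): drop {ball_in(b3,rmB), free(left)}, keep {ball_in(b4,rmB)}, require {carry(b3,left), robot_in(rmB)}
    → {ball_in(b4,rmB), carry(b3,left), robot_in(rmB)}
  through step 3 (drop(b4,rmB,right)): drop {ball_in(b4,rmB)}, keep {carry(b3,left), robot_in(rmB)}, require {carry(b4,right), robot_in(rmB)}
    → {carry(b3,left), carry(b4,right), robot_in(rmB)}
  through step 2 (go(rmA,rmB)): drop {robot_in(rmB)}, keep {carry(b3,left), carry(b4,right)}, require {robot_in(rmA)}
    → {carry(b3,left), carry(b4,right), robot_in(rmA)}
  through step 1 (pick(b3,rmA,left)): drop {carry(b3,left)}, keep {carry(b4,right), robot_in(rmA)}, require {ball_in(b3,rmA), free(left), robot_in(rmA)}
    → {ball_in(b3,rmA), carry(b4,right), free(left), robot_in(rmA)}

== RESULT ==
["ball_in(b3,rmA)", "carry(b4,right)", "free(left)", "robot_in(rmA)"]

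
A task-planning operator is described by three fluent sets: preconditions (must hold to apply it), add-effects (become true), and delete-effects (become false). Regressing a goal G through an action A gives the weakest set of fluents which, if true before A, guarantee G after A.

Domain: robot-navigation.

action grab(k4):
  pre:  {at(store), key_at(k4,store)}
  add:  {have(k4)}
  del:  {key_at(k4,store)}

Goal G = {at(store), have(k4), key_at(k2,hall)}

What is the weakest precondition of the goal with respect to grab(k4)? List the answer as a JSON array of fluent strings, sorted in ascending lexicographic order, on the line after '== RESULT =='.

Regress:
  G ∩ del = {}  (empty — regression defined)
  G \ add = {at(store), have(k4), key_at(k2,hall)} \ {have(k4)} = {at(store), key_at(k2,hall)}
  ∪ pre   = {at(store), key_at(k2,hall)} ∪ {at(store), key_at(k4,store)}
          = {at(store), key_at(k2,hall), key_at(k4,store)}

== RESULT ==
["at(store)", "key_at(k2,hall)", "key_at(k4,store)"]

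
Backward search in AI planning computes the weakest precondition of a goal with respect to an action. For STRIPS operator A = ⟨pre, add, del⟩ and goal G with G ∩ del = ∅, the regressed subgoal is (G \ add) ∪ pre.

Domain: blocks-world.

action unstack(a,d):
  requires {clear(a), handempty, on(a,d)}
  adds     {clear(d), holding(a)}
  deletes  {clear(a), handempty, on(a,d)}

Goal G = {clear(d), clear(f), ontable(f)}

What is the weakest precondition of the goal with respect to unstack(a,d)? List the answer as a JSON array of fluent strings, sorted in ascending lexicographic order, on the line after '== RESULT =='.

Regress:
  G ∩ del = {}  (empty — regression defined)
  G \ add = {clear(d), clear(f), ontable(f)} \ {clear(d), holding(a)} = {clear(f), ontable(f)}
  ∪ pre   = {clear(f), ontable(f)} ∪ {clear(a), handempty, on(a,d)}
          = {clear(a), clear(f), handempty, on(a,d), ontable(f)}

== RESULT ==
["clear(a)", "clear(f)", "handempty", "on(a,d)", "ontable(f)"]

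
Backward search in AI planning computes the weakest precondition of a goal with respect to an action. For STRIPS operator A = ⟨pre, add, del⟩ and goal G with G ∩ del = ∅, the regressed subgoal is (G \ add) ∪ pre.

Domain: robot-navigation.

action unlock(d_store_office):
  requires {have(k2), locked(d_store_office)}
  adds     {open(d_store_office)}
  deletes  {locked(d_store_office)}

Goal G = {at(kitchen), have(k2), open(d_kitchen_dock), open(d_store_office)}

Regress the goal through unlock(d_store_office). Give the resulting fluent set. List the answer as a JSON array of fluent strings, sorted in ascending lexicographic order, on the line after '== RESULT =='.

Regress:
  G ∩ del = {}  (empty — regression defined)
  G \ add = {at(kitchen), have(k2), open(d_kitchen_dock), open(d_store_office)} \ {open(d_store_office)} = {at(kitchen), have(k2), open(d_kitchen_dock)}
  ∪ pre   = {at(kitchen), have(k2), open(d_kitchen_dock)} ∪ {have(k2), locked(d_store_office)}
          = {at(kitchen), have(k2), locked(d_store_office), open(d_kitchen_dock)}

== RESULT ==
["at(kitchen)", "have(k2)", "locked(d_store_office)", "open(d_kitchen_dock)"]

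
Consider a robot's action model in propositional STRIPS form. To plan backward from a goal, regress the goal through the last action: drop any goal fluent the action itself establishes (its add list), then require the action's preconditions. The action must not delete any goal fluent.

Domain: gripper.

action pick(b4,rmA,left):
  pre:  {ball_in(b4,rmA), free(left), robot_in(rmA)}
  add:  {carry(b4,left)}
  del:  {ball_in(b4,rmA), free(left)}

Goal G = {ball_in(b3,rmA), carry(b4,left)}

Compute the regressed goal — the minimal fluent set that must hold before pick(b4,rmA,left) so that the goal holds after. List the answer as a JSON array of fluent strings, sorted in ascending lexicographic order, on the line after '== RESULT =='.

Compute (G \ add) ∪ pre:
  G ∩ del = {}  (empty — regression defined)
  G \ add = {ball_in(b3,rmA), carry(b4,left)} \ {carry(b4,left)} = {ball_in(b3,rmA)}
  ∪ pre   = {ball_in(b3,rmA)} ∪ {ball_in(b4,rmA), free(left), robot_in(rmA)}
          = {ball_in(b3,rmA), ball_in(b4,rmA), free(left), robot_in(rmA)}

== RESULT ==
["ball_in(b3,rmA)", "ball_in(b4,rmA)", "free(left)", "robot_in(rmA)"]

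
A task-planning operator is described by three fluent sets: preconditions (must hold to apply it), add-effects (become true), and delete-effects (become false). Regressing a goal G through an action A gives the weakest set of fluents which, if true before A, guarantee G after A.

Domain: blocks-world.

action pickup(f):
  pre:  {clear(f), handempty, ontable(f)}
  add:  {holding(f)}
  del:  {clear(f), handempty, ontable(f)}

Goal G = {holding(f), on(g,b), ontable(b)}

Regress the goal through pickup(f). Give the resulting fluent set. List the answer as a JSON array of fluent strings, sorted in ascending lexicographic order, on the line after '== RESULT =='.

Regress:
  G ∩ del = {}  (empty — regression defined)
  G \ add = {holding(f), on(g,b), ontable(b)} \ {holding(f)} = {on(g,b), ontable(b)}
  ∪ pre   = {on(g,b), ontable(b)} ∪ {clear(f), handempty, ontable(f)}
          = {clear(f), handempty, on(g,b), ontable(b), ontable(f)}

== RESULT ==
["clear(f)", "handempty", "on(g,b)", "ontable(b)", "ontable(f)"]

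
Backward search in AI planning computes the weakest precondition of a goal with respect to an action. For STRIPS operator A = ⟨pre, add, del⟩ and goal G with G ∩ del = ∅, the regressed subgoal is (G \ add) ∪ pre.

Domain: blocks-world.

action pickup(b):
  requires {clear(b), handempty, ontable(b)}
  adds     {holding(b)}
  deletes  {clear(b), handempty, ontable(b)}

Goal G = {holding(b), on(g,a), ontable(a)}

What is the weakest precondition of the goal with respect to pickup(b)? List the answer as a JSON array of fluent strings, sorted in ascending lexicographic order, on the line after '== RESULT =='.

Regress:
  G ∩ del = {}  (empty — regression defined)
  G \ add = {holding(b), on(g,a), ontable(a)} \ {holding(b)} = {on(g,a), ontable(a)}
  ∪ pre   = {on(g,a), ontable(a)} ∪ {clear(b), handempty, ontable(b)}
          = {clear(b), handempty, on(g,a), ontable(a), ontable(b)}

== RESULT ==
["clear(b)", "handempty", "on(g,a)", "ontable(a)", "ontable(b)"]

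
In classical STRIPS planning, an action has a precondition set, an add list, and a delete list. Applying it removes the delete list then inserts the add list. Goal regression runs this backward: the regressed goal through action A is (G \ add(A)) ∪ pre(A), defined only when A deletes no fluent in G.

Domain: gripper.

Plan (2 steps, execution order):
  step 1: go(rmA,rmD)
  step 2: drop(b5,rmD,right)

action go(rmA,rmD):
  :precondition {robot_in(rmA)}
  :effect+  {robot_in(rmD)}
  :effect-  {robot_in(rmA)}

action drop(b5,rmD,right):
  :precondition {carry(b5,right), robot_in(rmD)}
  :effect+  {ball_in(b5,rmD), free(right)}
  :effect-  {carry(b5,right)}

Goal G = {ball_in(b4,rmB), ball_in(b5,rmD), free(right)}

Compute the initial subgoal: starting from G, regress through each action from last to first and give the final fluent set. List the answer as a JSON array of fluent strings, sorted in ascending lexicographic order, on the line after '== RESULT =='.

Work backward from the goal:
  through step 2 (drop(b5,rmD,right)): drop {ball_in(b5,rmD), free(right)}, keep {ball_in(b4,rmB)}, require {carry(b5,right), robot_in(rmD)}
    → {ball_in(b4,rmB), carry(b5,right), robot_in(rmD)}
  through step 1 (go(rmA,rmD)): drop {robot_in(rmD)}, keep {ball_in(b4,rmB), carry(b5,right)}, require {robot_in(rmA)}
    → {ball_in(b4,rmB), carry(b5,right), robot_in(rmA)}

== RESULT ==
["ball_in(b4,rmB)", "carry(b5,right)", "robot_in(rmA)"]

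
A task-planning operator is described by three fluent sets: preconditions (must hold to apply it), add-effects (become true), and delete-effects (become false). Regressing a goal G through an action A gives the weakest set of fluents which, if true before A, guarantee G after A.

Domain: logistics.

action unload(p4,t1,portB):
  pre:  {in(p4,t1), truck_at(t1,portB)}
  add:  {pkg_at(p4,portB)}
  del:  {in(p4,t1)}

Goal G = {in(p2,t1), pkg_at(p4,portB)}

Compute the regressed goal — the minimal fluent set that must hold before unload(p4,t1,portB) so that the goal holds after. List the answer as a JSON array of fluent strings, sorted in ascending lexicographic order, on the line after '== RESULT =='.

Regress:
  G ∩ del = {}  (empty — regression defined)
  G \ add = {in(p2,t1), pkg_at(p4,portB)} \ {pkg_at(p4,portB)} = {in(p2,t1)}
  ∪ pre   = {in(p2,t1)} ∪ {in(p4,t1), truck_at(t1,portB)}
          = {in(p2,t1), in(p4,t1), truck_at(t1,portB)}

== RESULT ==
["in(p2,t1)", "in(p4,t1)", "truck_at(t1,portB)"]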